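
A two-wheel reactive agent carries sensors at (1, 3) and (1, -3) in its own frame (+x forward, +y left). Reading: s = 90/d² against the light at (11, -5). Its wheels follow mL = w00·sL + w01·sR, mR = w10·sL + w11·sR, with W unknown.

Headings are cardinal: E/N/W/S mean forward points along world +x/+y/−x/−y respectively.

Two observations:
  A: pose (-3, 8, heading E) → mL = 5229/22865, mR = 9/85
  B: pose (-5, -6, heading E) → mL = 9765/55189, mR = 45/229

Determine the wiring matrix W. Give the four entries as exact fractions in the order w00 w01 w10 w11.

-1/2 1 1/2 0

obs A: pose=(-3,8,E) → sL=18/85, sR=90/269, mL=5229/22865, mR=9/85
obs B: pose=(-5,-6,E) → sL=90/229, sR=90/241, mL=9765/55189, mR=45/229
sensor matrix S = [[18/85, 90/269], [90/229, 90/241]]; det S = -13226976/252379297
solve [mL_A; mL_B] = S·[w00; w01] and [mR_A; mR_B] = S·[w10; w11]:
  w00 = -1/2, w01 = 1, w10 = 1/2, w11 = 0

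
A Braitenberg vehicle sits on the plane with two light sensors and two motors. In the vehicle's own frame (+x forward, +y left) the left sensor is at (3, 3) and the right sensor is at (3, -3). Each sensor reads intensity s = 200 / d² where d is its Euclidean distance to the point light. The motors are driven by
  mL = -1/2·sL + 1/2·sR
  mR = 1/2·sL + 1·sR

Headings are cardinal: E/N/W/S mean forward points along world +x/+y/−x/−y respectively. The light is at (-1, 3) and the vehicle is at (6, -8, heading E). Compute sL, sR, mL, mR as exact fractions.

50/41 25/37 -825/3034 1950/1517

left sensor world pos  = (9, -5); dL² = 164
right sensor world pos = (9, -11); dR² = 296
sL = 200/164 = 50/41
sR = 200/296 = 25/37
mL = -1/2·sL + 1/2·sR = -825/3034
mR = 1/2·sL + 1·sR = 1950/1517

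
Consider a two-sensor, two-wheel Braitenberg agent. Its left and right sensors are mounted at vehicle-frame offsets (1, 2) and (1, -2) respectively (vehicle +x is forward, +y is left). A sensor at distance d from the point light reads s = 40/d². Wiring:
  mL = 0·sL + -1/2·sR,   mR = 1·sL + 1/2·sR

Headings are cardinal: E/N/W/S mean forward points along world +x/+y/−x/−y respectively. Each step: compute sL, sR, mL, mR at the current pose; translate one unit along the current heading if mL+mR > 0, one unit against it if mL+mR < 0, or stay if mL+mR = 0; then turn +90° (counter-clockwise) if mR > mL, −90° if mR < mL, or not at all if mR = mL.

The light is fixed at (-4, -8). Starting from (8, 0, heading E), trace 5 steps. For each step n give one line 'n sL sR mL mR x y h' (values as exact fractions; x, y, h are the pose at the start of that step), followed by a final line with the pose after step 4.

0 40/269 8/41 -4/41 2716/11029 8 0 E
1 20/101 20/153 -10/153 4070/15453 9 0 N
2 40/193 8/53 -4/53 2892/10229 9 1 W
3 2/13 10/41 -5/41 147/533 8 1 S
4 40/269 8/41 -4/41 2716/11029 8 0 E
final 9 0 N

n=0: pose=(8,0,E); sL=40/269, sR=8/41; mL=-4/41, mR=2716/11029; mL+mR=40/269 → advance +1; mR−mL=3792/11029 → turn +1·90°
n=1: pose=(9,0,N); sL=20/101, sR=20/153; mL=-10/153, mR=4070/15453; mL+mR=20/101 → advance +1; mR−mL=5080/15453 → turn +1·90°
n=2: pose=(9,1,W); sL=40/193, sR=8/53; mL=-4/53, mR=2892/10229; mL+mR=40/193 → advance +1; mR−mL=3664/10229 → turn +1·90°
n=3: pose=(8,1,S); sL=2/13, sR=10/41; mL=-5/41, mR=147/533; mL+mR=2/13 → advance +1; mR−mL=212/533 → turn +1·90°
n=4: pose=(8,0,E); sL=40/269, sR=8/41; mL=-4/41, mR=2716/11029; mL+mR=40/269 → advance +1; mR−mL=3792/11029 → turn +1·90°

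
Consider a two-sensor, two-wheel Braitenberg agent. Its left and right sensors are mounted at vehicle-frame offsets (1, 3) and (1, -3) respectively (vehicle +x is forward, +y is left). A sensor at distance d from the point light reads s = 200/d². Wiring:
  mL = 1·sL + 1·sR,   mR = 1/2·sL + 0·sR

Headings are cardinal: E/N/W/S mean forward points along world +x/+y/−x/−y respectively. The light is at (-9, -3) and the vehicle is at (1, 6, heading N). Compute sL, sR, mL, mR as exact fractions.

200/149 200/269 83600/40081 100/149

left sensor world pos  = (-2, 7); dL² = 149
right sensor world pos = (4, 7); dR² = 269
sL = 200/149 = 200/149
sR = 200/269 = 200/269
mL = 1·sL + 1·sR = 83600/40081
mR = 1/2·sL + 0·sR = 100/149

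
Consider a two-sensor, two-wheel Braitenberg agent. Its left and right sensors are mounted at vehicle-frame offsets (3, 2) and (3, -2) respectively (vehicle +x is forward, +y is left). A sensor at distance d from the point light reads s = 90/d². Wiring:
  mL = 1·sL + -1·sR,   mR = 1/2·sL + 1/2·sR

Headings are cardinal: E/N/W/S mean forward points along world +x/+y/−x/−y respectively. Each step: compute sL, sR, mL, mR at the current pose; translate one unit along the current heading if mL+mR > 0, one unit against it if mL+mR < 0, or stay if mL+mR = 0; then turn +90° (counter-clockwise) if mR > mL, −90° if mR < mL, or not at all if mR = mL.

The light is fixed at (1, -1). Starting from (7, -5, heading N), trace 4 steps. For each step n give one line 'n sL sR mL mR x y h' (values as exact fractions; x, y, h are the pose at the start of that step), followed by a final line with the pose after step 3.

n=0: pose=(7,-5,N); sL=90/17, sR=18/13; mL=864/221, mR=738/221; mL+mR=1602/221 → advance +1; mR−mL=-126/221 → turn -1·90°
n=1: pose=(7,-4,E); sL=45/41, sR=45/53; mL=540/2173, mR=2115/2173; mL+mR=2655/2173 → advance +1; mR−mL=1575/2173 → turn +1·90°
n=2: pose=(8,-4,N); sL=18/5, sR=10/9; mL=112/45, mR=106/45; mL+mR=218/45 → advance +1; mR−mL=-2/15 → turn -1·90°
n=3: pose=(8,-3,E); sL=9/10, sR=45/58; mL=18/145, mR=243/290; mL+mR=279/290 → advance +1; mR−mL=207/290 → turn +1·90°

0 90/17 18/13 864/221 738/221 7 -5 N
1 45/41 45/53 540/2173 2115/2173 7 -4 E
2 18/5 10/9 112/45 106/45 8 -4 N
3 9/10 45/58 18/145 243/290 8 -3 E
final 9 -3 N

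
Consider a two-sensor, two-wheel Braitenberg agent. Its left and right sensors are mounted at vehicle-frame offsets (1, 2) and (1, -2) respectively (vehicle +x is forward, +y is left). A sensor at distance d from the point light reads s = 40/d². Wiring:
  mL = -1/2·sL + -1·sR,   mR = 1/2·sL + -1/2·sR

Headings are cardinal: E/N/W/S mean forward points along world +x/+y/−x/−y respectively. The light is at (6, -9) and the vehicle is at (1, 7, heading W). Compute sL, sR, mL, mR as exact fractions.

left sensor world pos  = (0, 5); dL² = 232
right sensor world pos = (0, 9); dR² = 360
sL = 40/232 = 5/29
sR = 40/360 = 1/9
mL = -1/2·sL + -1·sR = -103/522
mR = 1/2·sL + -1/2·sR = 8/261

5/29 1/9 -103/522 8/261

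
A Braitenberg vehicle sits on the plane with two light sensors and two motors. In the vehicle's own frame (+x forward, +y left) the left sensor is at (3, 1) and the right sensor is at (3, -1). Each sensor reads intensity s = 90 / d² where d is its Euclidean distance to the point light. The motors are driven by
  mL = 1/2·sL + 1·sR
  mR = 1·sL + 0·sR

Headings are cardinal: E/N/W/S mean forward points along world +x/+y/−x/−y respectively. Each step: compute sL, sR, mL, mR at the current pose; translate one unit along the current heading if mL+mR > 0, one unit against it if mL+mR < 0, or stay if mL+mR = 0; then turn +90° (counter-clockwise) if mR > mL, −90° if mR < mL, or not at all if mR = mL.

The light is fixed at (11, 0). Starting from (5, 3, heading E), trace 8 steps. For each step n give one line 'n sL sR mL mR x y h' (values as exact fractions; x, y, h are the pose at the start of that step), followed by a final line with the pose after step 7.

0 18/5 90/13 567/65 18/5 5 3 E
1 45/8 5/2 85/16 45/8 6 3 S
2 90/13 18 279/13 90/13 6 2 E
3 9 45/13 207/26 9 7 2 S
4 18 90 99 18 7 1 E
5 45/4 9/2 81/8 45/4 8 1 S
6 90 90 135 90 8 0 E
7 9 5 19/2 9 9 0 S
final 9 -1 W

n=0: pose=(5,3,E); sL=18/5, sR=90/13; mL=567/65, mR=18/5; mL+mR=801/65 → advance +1; mR−mL=-333/65 → turn -1·90°
n=1: pose=(6,3,S); sL=45/8, sR=5/2; mL=85/16, mR=45/8; mL+mR=175/16 → advance +1; mR−mL=5/16 → turn +1·90°
n=2: pose=(6,2,E); sL=90/13, sR=18; mL=279/13, mR=90/13; mL+mR=369/13 → advance +1; mR−mL=-189/13 → turn -1·90°
n=3: pose=(7,2,S); sL=9, sR=45/13; mL=207/26, mR=9; mL+mR=441/26 → advance +1; mR−mL=27/26 → turn +1·90°
n=4: pose=(7,1,E); sL=18, sR=90; mL=99, mR=18; mL+mR=117 → advance +1; mR−mL=-81 → turn -1·90°
n=5: pose=(8,1,S); sL=45/4, sR=9/2; mL=81/8, mR=45/4; mL+mR=171/8 → advance +1; mR−mL=9/8 → turn +1·90°
n=6: pose=(8,0,E); sL=90, sR=90; mL=135, mR=90; mL+mR=225 → advance +1; mR−mL=-45 → turn -1·90°
n=7: pose=(9,0,S); sL=9, sR=5; mL=19/2, mR=9; mL+mR=37/2 → advance +1; mR−mL=-1/2 → turn -1·90°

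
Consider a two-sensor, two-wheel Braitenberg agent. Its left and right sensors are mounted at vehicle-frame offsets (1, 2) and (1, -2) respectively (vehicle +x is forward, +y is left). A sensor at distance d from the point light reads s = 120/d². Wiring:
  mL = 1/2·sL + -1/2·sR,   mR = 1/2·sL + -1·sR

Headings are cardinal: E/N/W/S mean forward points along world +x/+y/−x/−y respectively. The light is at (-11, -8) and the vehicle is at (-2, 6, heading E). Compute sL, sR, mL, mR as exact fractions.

30/89 30/61 -420/5429 -1755/5429

left sensor world pos  = (-1, 8); dL² = 356
right sensor world pos = (-1, 4); dR² = 244
sL = 120/356 = 30/89
sR = 120/244 = 30/61
mL = 1/2·sL + -1/2·sR = -420/5429
mR = 1/2·sL + -1·sR = -1755/5429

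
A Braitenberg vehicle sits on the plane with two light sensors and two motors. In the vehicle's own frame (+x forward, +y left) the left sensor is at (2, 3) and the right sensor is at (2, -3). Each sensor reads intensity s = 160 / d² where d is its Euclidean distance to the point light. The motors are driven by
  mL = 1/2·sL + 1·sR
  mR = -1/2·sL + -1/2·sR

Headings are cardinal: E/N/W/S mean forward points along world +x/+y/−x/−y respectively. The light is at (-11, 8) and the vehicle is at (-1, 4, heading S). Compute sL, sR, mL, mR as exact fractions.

left sensor world pos  = (2, 2); dL² = 205
right sensor world pos = (-4, 2); dR² = 85
sL = 160/205 = 32/41
sR = 160/85 = 32/17
mL = 1/2·sL + 1·sR = 1584/697
mR = -1/2·sL + -1/2·sR = -928/697

32/41 32/17 1584/697 -928/697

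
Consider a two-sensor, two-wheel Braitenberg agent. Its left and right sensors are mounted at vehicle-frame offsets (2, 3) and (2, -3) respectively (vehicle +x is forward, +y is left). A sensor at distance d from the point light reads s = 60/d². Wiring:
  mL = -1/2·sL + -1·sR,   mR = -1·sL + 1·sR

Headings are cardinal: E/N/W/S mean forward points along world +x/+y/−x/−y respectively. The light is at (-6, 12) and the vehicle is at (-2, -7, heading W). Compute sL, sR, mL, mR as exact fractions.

15/122 3/13 -927/3172 171/1586

left sensor world pos  = (-4, -10); dL² = 488
right sensor world pos = (-4, -4); dR² = 260
sL = 60/488 = 15/122
sR = 60/260 = 3/13
mL = -1/2·sL + -1·sR = -927/3172
mR = -1·sL + 1·sR = 171/1586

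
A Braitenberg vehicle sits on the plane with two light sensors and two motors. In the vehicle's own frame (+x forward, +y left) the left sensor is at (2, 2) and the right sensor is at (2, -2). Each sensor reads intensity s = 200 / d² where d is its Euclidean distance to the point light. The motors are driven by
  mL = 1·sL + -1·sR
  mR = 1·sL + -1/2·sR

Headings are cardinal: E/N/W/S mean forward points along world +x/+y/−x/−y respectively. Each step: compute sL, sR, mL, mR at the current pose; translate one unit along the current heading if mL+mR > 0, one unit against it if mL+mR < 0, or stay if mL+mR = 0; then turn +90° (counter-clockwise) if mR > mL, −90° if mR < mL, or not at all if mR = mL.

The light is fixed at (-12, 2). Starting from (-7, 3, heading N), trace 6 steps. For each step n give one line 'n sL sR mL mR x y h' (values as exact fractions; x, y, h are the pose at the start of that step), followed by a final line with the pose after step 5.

0 100/9 100/29 2000/261 2450/261 -7 3 N
1 200/9 8 128/9 164/9 -7 4 W
2 50/9 50 -400/9 -175/9 -8 4 S
3 200/61 200/37 -4800/2257 1300/2257 -8 5 E
4 100/13 4 48/13 74/13 -9 5 N
5 40 200/37 1280/37 1380/37 -9 6 W
final -10 6 S

n=0: pose=(-7,3,N); sL=100/9, sR=100/29; mL=2000/261, mR=2450/261; mL+mR=4450/261 → advance +1; mR−mL=50/29 → turn +1·90°
n=1: pose=(-7,4,W); sL=200/9, sR=8; mL=128/9, mR=164/9; mL+mR=292/9 → advance +1; mR−mL=4 → turn +1·90°
n=2: pose=(-8,4,S); sL=50/9, sR=50; mL=-400/9, mR=-175/9; mL+mR=-575/9 → advance -1; mR−mL=25 → turn +1·90°
n=3: pose=(-8,5,E); sL=200/61, sR=200/37; mL=-4800/2257, mR=1300/2257; mL+mR=-3500/2257 → advance -1; mR−mL=100/37 → turn +1·90°
n=4: pose=(-9,5,N); sL=100/13, sR=4; mL=48/13, mR=74/13; mL+mR=122/13 → advance +1; mR−mL=2 → turn +1·90°
n=5: pose=(-9,6,W); sL=40, sR=200/37; mL=1280/37, mR=1380/37; mL+mR=2660/37 → advance +1; mR−mL=100/37 → turn +1·90°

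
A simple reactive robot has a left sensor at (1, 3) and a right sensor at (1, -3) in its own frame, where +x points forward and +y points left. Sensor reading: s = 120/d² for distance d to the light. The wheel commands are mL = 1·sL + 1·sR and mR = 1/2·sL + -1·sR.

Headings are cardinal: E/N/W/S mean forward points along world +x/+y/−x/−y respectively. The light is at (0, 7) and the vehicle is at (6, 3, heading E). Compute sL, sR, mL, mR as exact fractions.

12/5 60/49 888/245 -6/245

left sensor world pos  = (7, 6); dL² = 50
right sensor world pos = (7, 0); dR² = 98
sL = 120/50 = 12/5
sR = 120/98 = 60/49
mL = 1·sL + 1·sR = 888/245
mR = 1/2·sL + -1·sR = -6/245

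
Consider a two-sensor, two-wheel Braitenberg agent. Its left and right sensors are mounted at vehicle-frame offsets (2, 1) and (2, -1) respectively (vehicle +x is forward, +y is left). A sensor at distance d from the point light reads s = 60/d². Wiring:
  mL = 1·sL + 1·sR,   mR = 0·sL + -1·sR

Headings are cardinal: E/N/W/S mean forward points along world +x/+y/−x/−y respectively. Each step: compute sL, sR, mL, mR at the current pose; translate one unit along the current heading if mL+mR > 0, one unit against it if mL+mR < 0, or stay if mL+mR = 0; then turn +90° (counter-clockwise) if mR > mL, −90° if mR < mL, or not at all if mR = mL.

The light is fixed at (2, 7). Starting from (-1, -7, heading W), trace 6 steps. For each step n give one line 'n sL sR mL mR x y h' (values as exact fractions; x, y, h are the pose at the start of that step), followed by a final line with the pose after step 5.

n=0: pose=(-1,-7,W); sL=6/25, sR=30/97; mL=1332/2425, mR=-30/97; mL+mR=6/25 → advance +1; mR−mL=-2082/2425 → turn -1·90°
n=1: pose=(-2,-7,N); sL=60/169, sR=20/51; mL=6440/8619, mR=-20/51; mL+mR=60/169 → advance +1; mR−mL=-9820/8619 → turn -1·90°
n=2: pose=(-2,-6,E); sL=15/37, sR=3/10; mL=261/370, mR=-3/10; mL+mR=15/37 → advance +1; mR−mL=-186/185 → turn -1·90°
n=3: pose=(-1,-6,S); sL=60/229, sR=60/241; mL=28200/55189, mR=-60/241; mL+mR=60/229 → advance +1; mR−mL=-41940/55189 → turn -1·90°
n=4: pose=(-1,-7,W); sL=6/25, sR=30/97; mL=1332/2425, mR=-30/97; mL+mR=6/25 → advance +1; mR−mL=-2082/2425 → turn -1·90°
n=5: pose=(-2,-7,N); sL=60/169, sR=20/51; mL=6440/8619, mR=-20/51; mL+mR=60/169 → advance +1; mR−mL=-9820/8619 → turn -1·90°

0 6/25 30/97 1332/2425 -30/97 -1 -7 W
1 60/169 20/51 6440/8619 -20/51 -2 -7 N
2 15/37 3/10 261/370 -3/10 -2 -6 E
3 60/229 60/241 28200/55189 -60/241 -1 -6 S
4 6/25 30/97 1332/2425 -30/97 -1 -7 W
5 60/169 20/51 6440/8619 -20/51 -2 -7 N
final -2 -6 E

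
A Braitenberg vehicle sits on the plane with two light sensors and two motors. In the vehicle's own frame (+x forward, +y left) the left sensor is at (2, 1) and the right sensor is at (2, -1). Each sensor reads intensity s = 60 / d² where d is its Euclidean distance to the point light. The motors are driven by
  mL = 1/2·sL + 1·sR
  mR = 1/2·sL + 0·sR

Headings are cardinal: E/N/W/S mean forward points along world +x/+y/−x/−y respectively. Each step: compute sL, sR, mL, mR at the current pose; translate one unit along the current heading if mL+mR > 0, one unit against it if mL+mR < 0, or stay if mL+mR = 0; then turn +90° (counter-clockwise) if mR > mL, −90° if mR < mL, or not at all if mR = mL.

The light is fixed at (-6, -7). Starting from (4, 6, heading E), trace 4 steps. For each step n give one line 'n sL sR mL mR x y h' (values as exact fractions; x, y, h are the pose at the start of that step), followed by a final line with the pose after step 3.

n=0: pose=(4,6,E); sL=3/17, sR=5/24; mL=121/408, mR=3/34; mL+mR=157/408 → advance +1; mR−mL=-5/24 → turn -1·90°
n=1: pose=(5,6,S); sL=12/53, sR=60/221; mL=4506/11713, mR=6/53; mL+mR=5832/11713 → advance +1; mR−mL=-60/221 → turn -1·90°
n=2: pose=(5,5,W); sL=30/101, sR=6/25; mL=981/2525, mR=15/101; mL+mR=1356/2525 → advance +1; mR−mL=-6/25 → turn -1·90°
n=3: pose=(4,5,N); sL=60/277, sR=60/317; mL=26130/87809, mR=30/277; mL+mR=35640/87809 → advance +1; mR−mL=-60/317 → turn -1·90°

0 3/17 5/24 121/408 3/34 4 6 E
1 12/53 60/221 4506/11713 6/53 5 6 S
2 30/101 6/25 981/2525 15/101 5 5 W
3 60/277 60/317 26130/87809 30/277 4 5 N
final 4 6 E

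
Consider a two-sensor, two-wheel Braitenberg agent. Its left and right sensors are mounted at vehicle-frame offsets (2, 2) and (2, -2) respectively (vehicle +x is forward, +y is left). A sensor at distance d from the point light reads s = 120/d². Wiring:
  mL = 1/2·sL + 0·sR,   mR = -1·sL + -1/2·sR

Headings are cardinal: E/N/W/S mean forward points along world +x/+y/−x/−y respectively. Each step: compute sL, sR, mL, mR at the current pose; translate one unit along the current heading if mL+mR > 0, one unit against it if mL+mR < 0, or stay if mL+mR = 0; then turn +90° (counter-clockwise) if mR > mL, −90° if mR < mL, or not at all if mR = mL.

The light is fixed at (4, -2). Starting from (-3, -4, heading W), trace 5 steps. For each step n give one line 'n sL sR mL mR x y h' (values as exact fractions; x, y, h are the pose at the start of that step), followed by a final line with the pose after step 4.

0 120/97 40/27 60/97 -5180/2619 -3 -4 W
1 15/8 15/2 15/16 -45/8 -2 -4 N
2 120/17 120/41 60/17 -5940/697 -2 -5 E
3 12/5 60/53 6/5 -786/265 -3 -5 S
4 120/97 40/27 60/97 -5180/2619 -3 -4 W
final -2 -4 N

n=0: pose=(-3,-4,W); sL=120/97, sR=40/27; mL=60/97, mR=-5180/2619; mL+mR=-3560/2619 → advance -1; mR−mL=-6800/2619 → turn -1·90°
n=1: pose=(-2,-4,N); sL=15/8, sR=15/2; mL=15/16, mR=-45/8; mL+mR=-75/16 → advance -1; mR−mL=-105/16 → turn -1·90°
n=2: pose=(-2,-5,E); sL=120/17, sR=120/41; mL=60/17, mR=-5940/697; mL+mR=-3480/697 → advance -1; mR−mL=-8400/697 → turn -1·90°
n=3: pose=(-3,-5,S); sL=12/5, sR=60/53; mL=6/5, mR=-786/265; mL+mR=-468/265 → advance -1; mR−mL=-1104/265 → turn -1·90°
n=4: pose=(-3,-4,W); sL=120/97, sR=40/27; mL=60/97, mR=-5180/2619; mL+mR=-3560/2619 → advance -1; mR−mL=-6800/2619 → turn -1·90°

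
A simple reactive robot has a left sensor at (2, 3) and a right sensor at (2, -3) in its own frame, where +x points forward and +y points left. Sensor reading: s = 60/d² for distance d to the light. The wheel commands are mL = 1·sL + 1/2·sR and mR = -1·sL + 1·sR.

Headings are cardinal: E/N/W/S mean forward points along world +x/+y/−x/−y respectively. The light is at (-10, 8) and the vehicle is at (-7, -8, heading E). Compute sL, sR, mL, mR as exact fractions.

left sensor world pos  = (-5, -5); dL² = 194
right sensor world pos = (-5, -11); dR² = 386
sL = 60/194 = 30/97
sR = 60/386 = 30/193
mL = 1·sL + 1/2·sR = 7245/18721
mR = -1·sL + 1·sR = -2880/18721

30/97 30/193 7245/18721 -2880/18721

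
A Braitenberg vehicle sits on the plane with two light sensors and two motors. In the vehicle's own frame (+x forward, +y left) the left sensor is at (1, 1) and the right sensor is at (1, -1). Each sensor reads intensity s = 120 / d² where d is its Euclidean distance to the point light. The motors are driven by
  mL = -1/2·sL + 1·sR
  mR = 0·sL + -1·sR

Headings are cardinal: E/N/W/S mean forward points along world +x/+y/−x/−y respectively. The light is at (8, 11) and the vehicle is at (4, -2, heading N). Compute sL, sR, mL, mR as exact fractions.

left sensor world pos  = (3, -1); dL² = 169
right sensor world pos = (5, -1); dR² = 153
sL = 120/169 = 120/169
sR = 120/153 = 40/51
mL = -1/2·sL + 1·sR = 3700/8619
mR = 0·sL + -1·sR = -40/51

120/169 40/51 3700/8619 -40/51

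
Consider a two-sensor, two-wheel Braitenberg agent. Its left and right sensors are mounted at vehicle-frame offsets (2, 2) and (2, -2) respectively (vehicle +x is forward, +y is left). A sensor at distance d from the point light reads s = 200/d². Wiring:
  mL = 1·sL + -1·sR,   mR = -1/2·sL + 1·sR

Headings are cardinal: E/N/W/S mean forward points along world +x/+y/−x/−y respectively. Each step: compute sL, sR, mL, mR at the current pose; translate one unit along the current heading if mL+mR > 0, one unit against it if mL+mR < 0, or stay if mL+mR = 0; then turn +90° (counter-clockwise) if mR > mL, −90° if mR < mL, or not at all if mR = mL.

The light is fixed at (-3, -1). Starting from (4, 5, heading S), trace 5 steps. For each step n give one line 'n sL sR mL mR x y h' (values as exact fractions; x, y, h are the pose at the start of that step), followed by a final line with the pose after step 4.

0 200/97 200/41 -11200/3977 15300/3977 4 5 S
1 20/13 20/9 -80/117 170/117 4 4 E
2 40/17 200/149 2560/2533 420/2533 5 4 N
3 50/41 50/29 -600/1189 1325/1189 5 5 E
4 200/113 40/37 2880/4181 820/4181 6 5 N
final 6 6 E

n=0: pose=(4,5,S); sL=200/97, sR=200/41; mL=-11200/3977, mR=15300/3977; mL+mR=100/97 → advance +1; mR−mL=26500/3977 → turn +1·90°
n=1: pose=(4,4,E); sL=20/13, sR=20/9; mL=-80/117, mR=170/117; mL+mR=10/13 → advance +1; mR−mL=250/117 → turn +1·90°
n=2: pose=(5,4,N); sL=40/17, sR=200/149; mL=2560/2533, mR=420/2533; mL+mR=20/17 → advance +1; mR−mL=-2140/2533 → turn -1·90°
n=3: pose=(5,5,E); sL=50/41, sR=50/29; mL=-600/1189, mR=1325/1189; mL+mR=25/41 → advance +1; mR−mL=1925/1189 → turn +1·90°
n=4: pose=(6,5,N); sL=200/113, sR=40/37; mL=2880/4181, mR=820/4181; mL+mR=100/113 → advance +1; mR−mL=-2060/4181 → turn -1·90°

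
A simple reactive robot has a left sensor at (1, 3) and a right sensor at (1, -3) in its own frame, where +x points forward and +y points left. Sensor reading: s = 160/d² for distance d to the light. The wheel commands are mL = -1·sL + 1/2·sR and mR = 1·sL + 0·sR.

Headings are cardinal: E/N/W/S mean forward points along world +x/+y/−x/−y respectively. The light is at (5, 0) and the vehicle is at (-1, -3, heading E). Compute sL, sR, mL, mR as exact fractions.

32/5 160/61 -1552/305 32/5

left sensor world pos  = (0, 0); dL² = 25
right sensor world pos = (0, -6); dR² = 61
sL = 160/25 = 32/5
sR = 160/61 = 160/61
mL = -1·sL + 1/2·sR = -1552/305
mR = 1·sL + 0·sR = 32/5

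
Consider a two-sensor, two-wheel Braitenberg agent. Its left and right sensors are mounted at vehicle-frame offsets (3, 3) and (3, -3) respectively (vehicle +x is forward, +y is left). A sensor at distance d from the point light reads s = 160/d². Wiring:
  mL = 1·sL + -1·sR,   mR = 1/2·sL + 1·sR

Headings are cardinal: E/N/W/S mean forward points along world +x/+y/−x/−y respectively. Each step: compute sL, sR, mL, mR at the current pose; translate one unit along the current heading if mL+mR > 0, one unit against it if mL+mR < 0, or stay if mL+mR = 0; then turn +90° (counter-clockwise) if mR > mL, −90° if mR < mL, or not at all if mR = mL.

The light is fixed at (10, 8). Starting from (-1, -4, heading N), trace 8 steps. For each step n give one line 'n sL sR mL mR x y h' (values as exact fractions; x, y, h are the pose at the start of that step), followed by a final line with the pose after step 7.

0 160/277 32/29 -4224/8033 11184/8033 -1 -4 N
1 20/49 8/13 -132/637 522/637 -1 -3 W
2 160/277 160/421 23040/116617 78000/116617 -2 -3 S
3 80/81 80/153 640/1377 1400/1377 -2 -4 E
4 160/277 32/29 -4224/8033 11184/8033 -1 -4 N
5 20/49 8/13 -132/637 522/637 -1 -3 W
6 160/277 160/421 23040/116617 78000/116617 -2 -3 S
7 80/81 80/153 640/1377 1400/1377 -2 -4 E
final -1 -4 N

n=0: pose=(-1,-4,N); sL=160/277, sR=32/29; mL=-4224/8033, mR=11184/8033; mL+mR=240/277 → advance +1; mR−mL=15408/8033 → turn +1·90°
n=1: pose=(-1,-3,W); sL=20/49, sR=8/13; mL=-132/637, mR=522/637; mL+mR=30/49 → advance +1; mR−mL=654/637 → turn +1·90°
n=2: pose=(-2,-3,S); sL=160/277, sR=160/421; mL=23040/116617, mR=78000/116617; mL+mR=240/277 → advance +1; mR−mL=54960/116617 → turn +1·90°
n=3: pose=(-2,-4,E); sL=80/81, sR=80/153; mL=640/1377, mR=1400/1377; mL+mR=40/27 → advance +1; mR−mL=760/1377 → turn +1·90°
n=4: pose=(-1,-4,N); sL=160/277, sR=32/29; mL=-4224/8033, mR=11184/8033; mL+mR=240/277 → advance +1; mR−mL=15408/8033 → turn +1·90°
n=5: pose=(-1,-3,W); sL=20/49, sR=8/13; mL=-132/637, mR=522/637; mL+mR=30/49 → advance +1; mR−mL=654/637 → turn +1·90°
n=6: pose=(-2,-3,S); sL=160/277, sR=160/421; mL=23040/116617, mR=78000/116617; mL+mR=240/277 → advance +1; mR−mL=54960/116617 → turn +1·90°
n=7: pose=(-2,-4,E); sL=80/81, sR=80/153; mL=640/1377, mR=1400/1377; mL+mR=40/27 → advance +1; mR−mL=760/1377 → turn +1·90°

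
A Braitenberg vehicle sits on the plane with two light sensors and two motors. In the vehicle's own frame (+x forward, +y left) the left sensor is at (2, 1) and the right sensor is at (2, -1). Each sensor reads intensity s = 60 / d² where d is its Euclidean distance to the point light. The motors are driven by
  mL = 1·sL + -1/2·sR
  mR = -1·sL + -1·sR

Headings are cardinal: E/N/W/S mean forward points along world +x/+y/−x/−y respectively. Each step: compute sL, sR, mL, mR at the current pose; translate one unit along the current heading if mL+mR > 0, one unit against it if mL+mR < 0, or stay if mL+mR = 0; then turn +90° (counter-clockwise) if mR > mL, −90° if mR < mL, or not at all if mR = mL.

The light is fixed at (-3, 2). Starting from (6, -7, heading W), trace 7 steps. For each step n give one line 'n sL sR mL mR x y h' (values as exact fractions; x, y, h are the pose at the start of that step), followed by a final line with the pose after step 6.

0 60/149 60/113 2310/16837 -15720/16837 6 -7 W
1 6/13 6/17 63/221 -180/221 7 -7 N
2 4/15 12/53 122/795 -392/795 7 -8 E
3 15/61 15/52 645/6344 -1695/3172 6 -8 S
4 60/149 60/113 2310/16837 -15720/16837 6 -7 W
5 6/13 6/17 63/221 -180/221 7 -7 N
6 4/15 12/53 122/795 -392/795 7 -8 E
final 6 -8 S

n=0: pose=(6,-7,W); sL=60/149, sR=60/113; mL=2310/16837, mR=-15720/16837; mL+mR=-90/113 → advance -1; mR−mL=-18030/16837 → turn -1·90°
n=1: pose=(7,-7,N); sL=6/13, sR=6/17; mL=63/221, mR=-180/221; mL+mR=-9/17 → advance -1; mR−mL=-243/221 → turn -1·90°
n=2: pose=(7,-8,E); sL=4/15, sR=12/53; mL=122/795, mR=-392/795; mL+mR=-18/53 → advance -1; mR−mL=-514/795 → turn -1·90°
n=3: pose=(6,-8,S); sL=15/61, sR=15/52; mL=645/6344, mR=-1695/3172; mL+mR=-45/104 → advance -1; mR−mL=-4035/6344 → turn -1·90°
n=4: pose=(6,-7,W); sL=60/149, sR=60/113; mL=2310/16837, mR=-15720/16837; mL+mR=-90/113 → advance -1; mR−mL=-18030/16837 → turn -1·90°
n=5: pose=(7,-7,N); sL=6/13, sR=6/17; mL=63/221, mR=-180/221; mL+mR=-9/17 → advance -1; mR−mL=-243/221 → turn -1·90°
n=6: pose=(7,-8,E); sL=4/15, sR=12/53; mL=122/795, mR=-392/795; mL+mR=-18/53 → advance -1; mR−mL=-514/795 → turn -1·90°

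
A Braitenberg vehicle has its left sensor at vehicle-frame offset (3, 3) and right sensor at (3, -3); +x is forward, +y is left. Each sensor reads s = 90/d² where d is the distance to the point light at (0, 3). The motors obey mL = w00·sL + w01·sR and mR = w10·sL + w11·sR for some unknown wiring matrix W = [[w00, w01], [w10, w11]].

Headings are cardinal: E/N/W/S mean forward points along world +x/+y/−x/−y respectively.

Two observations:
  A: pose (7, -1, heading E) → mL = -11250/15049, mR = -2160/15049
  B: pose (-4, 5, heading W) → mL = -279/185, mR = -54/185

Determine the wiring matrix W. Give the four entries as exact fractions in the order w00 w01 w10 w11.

-1/2 -1/2 -1/2 1/2

obs A: pose=(7,-1,E) → sL=90/101, sR=90/149, mL=-11250/15049, mR=-2160/15049
obs B: pose=(-4,5,W) → sL=9/5, sR=45/37, mL=-279/185, mR=-54/185
sensor matrix S = [[90/101, 90/149], [9/5, 45/37]]; det S = -1944/556813
solve [mL_A; mL_B] = S·[w00; w01] and [mR_A; mR_B] = S·[w10; w11]:
  w00 = -1/2, w01 = -1/2, w10 = -1/2, w11 = 1/2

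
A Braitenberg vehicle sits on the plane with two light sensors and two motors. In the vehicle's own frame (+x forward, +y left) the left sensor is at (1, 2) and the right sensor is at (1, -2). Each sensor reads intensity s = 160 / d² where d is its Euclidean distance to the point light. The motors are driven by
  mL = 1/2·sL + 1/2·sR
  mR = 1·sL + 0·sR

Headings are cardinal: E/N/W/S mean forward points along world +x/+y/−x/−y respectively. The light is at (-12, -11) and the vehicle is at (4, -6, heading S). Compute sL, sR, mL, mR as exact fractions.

left sensor world pos  = (6, -7); dL² = 340
right sensor world pos = (2, -7); dR² = 212
sL = 160/340 = 8/17
sR = 160/212 = 40/53
mL = 1/2·sL + 1/2·sR = 552/901
mR = 1·sL + 0·sR = 8/17

8/17 40/53 552/901 8/17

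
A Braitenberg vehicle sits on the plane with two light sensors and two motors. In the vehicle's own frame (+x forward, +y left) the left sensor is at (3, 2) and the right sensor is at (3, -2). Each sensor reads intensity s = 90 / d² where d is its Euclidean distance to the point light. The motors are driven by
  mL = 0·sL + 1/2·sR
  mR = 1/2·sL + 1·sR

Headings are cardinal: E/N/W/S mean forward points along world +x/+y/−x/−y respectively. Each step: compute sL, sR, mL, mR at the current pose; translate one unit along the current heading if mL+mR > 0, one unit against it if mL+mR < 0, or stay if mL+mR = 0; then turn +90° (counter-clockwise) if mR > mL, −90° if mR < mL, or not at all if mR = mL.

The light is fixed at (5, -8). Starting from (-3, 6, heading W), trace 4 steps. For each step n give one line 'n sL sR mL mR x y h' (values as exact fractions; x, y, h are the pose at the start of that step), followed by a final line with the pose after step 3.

0 18/53 90/377 45/377 8163/19981 -3 6 W
1 9/17 45/121 45/242 2619/4114 -4 6 S
2 10/29 90/157 45/157 3395/4553 -4 5 E
3 45/178 45/146 45/292 11295/25988 -3 5 N
final -3 6 W

n=0: pose=(-3,6,W); sL=18/53, sR=90/377; mL=45/377, mR=8163/19981; mL+mR=10548/19981 → advance +1; mR−mL=5778/19981 → turn +1·90°
n=1: pose=(-4,6,S); sL=9/17, sR=45/121; mL=45/242, mR=2619/4114; mL+mR=1692/2057 → advance +1; mR−mL=927/2057 → turn +1·90°
n=2: pose=(-4,5,E); sL=10/29, sR=90/157; mL=45/157, mR=3395/4553; mL+mR=4700/4553 → advance +1; mR−mL=2090/4553 → turn +1·90°
n=3: pose=(-3,5,N); sL=45/178, sR=45/146; mL=45/292, mR=11295/25988; mL+mR=3825/6497 → advance +1; mR−mL=3645/12994 → turn +1·90°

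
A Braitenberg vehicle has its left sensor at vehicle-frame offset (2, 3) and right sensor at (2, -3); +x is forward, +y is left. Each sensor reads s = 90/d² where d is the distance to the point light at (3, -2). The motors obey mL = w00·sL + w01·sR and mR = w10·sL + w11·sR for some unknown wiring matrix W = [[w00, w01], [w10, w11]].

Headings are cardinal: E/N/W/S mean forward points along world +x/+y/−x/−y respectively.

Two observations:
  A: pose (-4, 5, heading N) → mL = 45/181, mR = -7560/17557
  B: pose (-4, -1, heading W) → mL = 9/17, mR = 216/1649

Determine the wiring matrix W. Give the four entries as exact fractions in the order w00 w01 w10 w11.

obs A: pose=(-4,5,N) → sL=90/181, sR=90/97, mL=45/181, mR=-7560/17557
obs B: pose=(-4,-1,W) → sL=18/17, sR=90/97, mL=9/17, mR=216/1649
sensor matrix S = [[90/181, 90/97], [18/17, 90/97]]; det S = -155520/298469
solve [mL_A; mL_B] = S·[w00; w01] and [mR_A; mR_B] = S·[w10; w11]:
  w00 = 1/2, w01 = 0, w10 = 1, w11 = -1

1/2 0 1 -1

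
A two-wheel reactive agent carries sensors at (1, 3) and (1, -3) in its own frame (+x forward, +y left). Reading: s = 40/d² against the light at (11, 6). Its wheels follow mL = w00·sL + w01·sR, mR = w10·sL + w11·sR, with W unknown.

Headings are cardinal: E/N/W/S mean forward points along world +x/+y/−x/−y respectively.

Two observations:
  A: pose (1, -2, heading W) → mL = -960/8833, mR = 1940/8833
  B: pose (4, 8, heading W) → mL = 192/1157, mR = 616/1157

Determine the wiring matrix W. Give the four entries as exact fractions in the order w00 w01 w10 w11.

1 -1 1/2 1/2

obs A: pose=(1,-2,W) → sL=20/121, sR=20/73, mL=-960/8833, mR=1940/8833
obs B: pose=(4,8,W) → sL=8/13, sR=40/89, mL=192/1157, mR=616/1157
sensor matrix S = [[20/121, 20/73], [8/13, 40/89]]; det S = -963840/10219781
solve [mL_A; mL_B] = S·[w00; w01] and [mR_A; mR_B] = S·[w10; w11]:
  w00 = 1, w01 = -1, w10 = 1/2, w11 = 1/2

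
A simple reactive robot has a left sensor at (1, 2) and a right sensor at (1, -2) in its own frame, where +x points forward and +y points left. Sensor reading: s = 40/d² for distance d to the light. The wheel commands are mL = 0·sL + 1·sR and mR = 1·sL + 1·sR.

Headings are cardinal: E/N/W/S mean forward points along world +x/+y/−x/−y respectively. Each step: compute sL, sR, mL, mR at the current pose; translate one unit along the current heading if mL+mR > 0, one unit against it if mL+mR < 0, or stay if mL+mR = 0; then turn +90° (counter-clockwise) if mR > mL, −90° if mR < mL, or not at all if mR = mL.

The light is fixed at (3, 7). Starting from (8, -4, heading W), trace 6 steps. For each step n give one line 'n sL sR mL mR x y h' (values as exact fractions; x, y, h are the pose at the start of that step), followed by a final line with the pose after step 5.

n=0: pose=(8,-4,W); sL=8/37, sR=40/97; mL=40/97, mR=2256/3589; mL+mR=3736/3589 → advance +1; mR−mL=8/37 → turn +1·90°
n=1: pose=(7,-4,S); sL=2/9, sR=10/37; mL=10/37, mR=164/333; mL+mR=254/333 → advance +1; mR−mL=2/9 → turn +1·90°
n=2: pose=(7,-5,E); sL=8/25, sR=40/221; mL=40/221, mR=2768/5525; mL+mR=3768/5525 → advance +1; mR−mL=8/25 → turn +1·90°
n=3: pose=(8,-5,N); sL=4/13, sR=4/17; mL=4/17, mR=120/221; mL+mR=172/221 → advance +1; mR−mL=4/13 → turn +1·90°
n=4: pose=(8,-4,W); sL=8/37, sR=40/97; mL=40/97, mR=2256/3589; mL+mR=3736/3589 → advance +1; mR−mL=8/37 → turn +1·90°
n=5: pose=(7,-4,S); sL=2/9, sR=10/37; mL=10/37, mR=164/333; mL+mR=254/333 → advance +1; mR−mL=2/9 → turn +1·90°

0 8/37 40/97 40/97 2256/3589 8 -4 W
1 2/9 10/37 10/37 164/333 7 -4 S
2 8/25 40/221 40/221 2768/5525 7 -5 E
3 4/13 4/17 4/17 120/221 8 -5 N
4 8/37 40/97 40/97 2256/3589 8 -4 W
5 2/9 10/37 10/37 164/333 7 -4 S
final 7 -5 E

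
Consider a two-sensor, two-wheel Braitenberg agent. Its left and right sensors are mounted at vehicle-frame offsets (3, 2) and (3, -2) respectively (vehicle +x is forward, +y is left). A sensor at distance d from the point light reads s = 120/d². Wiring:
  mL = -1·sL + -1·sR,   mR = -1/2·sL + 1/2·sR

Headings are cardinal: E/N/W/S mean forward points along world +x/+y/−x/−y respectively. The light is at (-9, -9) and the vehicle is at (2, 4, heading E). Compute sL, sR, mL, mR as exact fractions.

120/421 120/317 -88560/133457 6240/133457

left sensor world pos  = (5, 6); dL² = 421
right sensor world pos = (5, 2); dR² = 317
sL = 120/421 = 120/421
sR = 120/317 = 120/317
mL = -1·sL + -1·sR = -88560/133457
mR = -1/2·sL + 1/2·sR = 6240/133457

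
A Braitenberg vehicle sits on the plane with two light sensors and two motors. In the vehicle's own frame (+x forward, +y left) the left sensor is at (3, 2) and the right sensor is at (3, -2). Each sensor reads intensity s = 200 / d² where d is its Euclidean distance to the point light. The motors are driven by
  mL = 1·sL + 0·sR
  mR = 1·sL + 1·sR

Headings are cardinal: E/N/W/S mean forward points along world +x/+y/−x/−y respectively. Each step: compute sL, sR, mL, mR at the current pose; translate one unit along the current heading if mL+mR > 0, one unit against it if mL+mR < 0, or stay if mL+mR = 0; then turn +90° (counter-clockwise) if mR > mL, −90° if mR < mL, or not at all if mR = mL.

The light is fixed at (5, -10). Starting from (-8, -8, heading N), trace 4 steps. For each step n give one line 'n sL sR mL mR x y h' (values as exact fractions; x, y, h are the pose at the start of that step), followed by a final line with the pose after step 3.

n=0: pose=(-8,-8,N); sL=4/5, sR=100/73; mL=4/5, mR=792/365; mL+mR=1084/365 → advance +1; mR−mL=100/73 → turn +1·90°
n=1: pose=(-8,-7,W); sL=200/257, sR=200/281; mL=200/257, mR=107600/72217; mL+mR=163800/72217 → advance +1; mR−mL=200/281 → turn +1·90°
n=2: pose=(-9,-7,S); sL=25/18, sR=25/32; mL=25/18, mR=625/288; mL+mR=1025/288 → advance +1; mR−mL=25/32 → turn +1·90°
n=3: pose=(-9,-8,E); sL=200/137, sR=200/121; mL=200/137, mR=51600/16577; mL+mR=75800/16577 → advance +1; mR−mL=200/121 → turn +1·90°

0 4/5 100/73 4/5 792/365 -8 -8 N
1 200/257 200/281 200/257 107600/72217 -8 -7 W
2 25/18 25/32 25/18 625/288 -9 -7 S
3 200/137 200/121 200/137 51600/16577 -9 -8 E
final -8 -8 N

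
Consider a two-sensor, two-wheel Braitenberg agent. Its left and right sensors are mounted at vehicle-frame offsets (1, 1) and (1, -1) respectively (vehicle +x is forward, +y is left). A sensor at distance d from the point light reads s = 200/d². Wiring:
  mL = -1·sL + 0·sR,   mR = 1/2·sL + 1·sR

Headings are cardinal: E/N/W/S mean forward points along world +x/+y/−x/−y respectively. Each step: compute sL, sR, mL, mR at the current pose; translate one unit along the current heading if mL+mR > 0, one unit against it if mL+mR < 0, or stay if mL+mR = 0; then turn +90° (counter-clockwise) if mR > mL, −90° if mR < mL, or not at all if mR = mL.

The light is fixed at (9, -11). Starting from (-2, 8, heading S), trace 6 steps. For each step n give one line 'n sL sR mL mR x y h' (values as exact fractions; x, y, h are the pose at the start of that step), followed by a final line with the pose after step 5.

n=0: pose=(-2,8,S); sL=25/53, sR=50/117; mL=-25/53, mR=8225/12402; mL+mR=2375/12402 → advance +1; mR−mL=14075/12402 → turn +1·90°
n=1: pose=(-2,7,E); sL=200/461, sR=200/389; mL=-200/461, mR=131100/179329; mL+mR=53300/179329 → advance +1; mR−mL=208900/179329 → turn +1·90°
n=2: pose=(-1,7,N); sL=100/241, sR=100/221; mL=-100/241, mR=35150/53261; mL+mR=13050/53261 → advance +1; mR−mL=57250/53261 → turn +1·90°
n=3: pose=(-1,8,W); sL=40/89, sR=200/521; mL=-40/89, mR=28220/46369; mL+mR=7380/46369 → advance +1; mR−mL=49060/46369 → turn +1·90°
n=4: pose=(-2,8,S); sL=25/53, sR=50/117; mL=-25/53, mR=8225/12402; mL+mR=2375/12402 → advance +1; mR−mL=14075/12402 → turn +1·90°
n=5: pose=(-2,7,E); sL=200/461, sR=200/389; mL=-200/461, mR=131100/179329; mL+mR=53300/179329 → advance +1; mR−mL=208900/179329 → turn +1·90°

0 25/53 50/117 -25/53 8225/12402 -2 8 S
1 200/461 200/389 -200/461 131100/179329 -2 7 E
2 100/241 100/221 -100/241 35150/53261 -1 7 N
3 40/89 200/521 -40/89 28220/46369 -1 8 W
4 25/53 50/117 -25/53 8225/12402 -2 8 S
5 200/461 200/389 -200/461 131100/179329 -2 7 E
final -1 7 N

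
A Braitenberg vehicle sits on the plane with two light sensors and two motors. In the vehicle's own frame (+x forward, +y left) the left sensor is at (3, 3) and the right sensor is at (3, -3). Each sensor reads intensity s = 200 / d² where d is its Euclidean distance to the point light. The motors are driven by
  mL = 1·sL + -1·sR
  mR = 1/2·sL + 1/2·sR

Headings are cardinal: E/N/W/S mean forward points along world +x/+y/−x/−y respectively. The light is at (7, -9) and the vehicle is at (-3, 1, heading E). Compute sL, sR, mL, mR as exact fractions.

100/109 100/49 -6000/5341 7900/5341

left sensor world pos  = (0, 4); dL² = 218
right sensor world pos = (0, -2); dR² = 98
sL = 200/218 = 100/109
sR = 200/98 = 100/49
mL = 1·sL + -1·sR = -6000/5341
mR = 1/2·sL + 1/2·sR = 7900/5341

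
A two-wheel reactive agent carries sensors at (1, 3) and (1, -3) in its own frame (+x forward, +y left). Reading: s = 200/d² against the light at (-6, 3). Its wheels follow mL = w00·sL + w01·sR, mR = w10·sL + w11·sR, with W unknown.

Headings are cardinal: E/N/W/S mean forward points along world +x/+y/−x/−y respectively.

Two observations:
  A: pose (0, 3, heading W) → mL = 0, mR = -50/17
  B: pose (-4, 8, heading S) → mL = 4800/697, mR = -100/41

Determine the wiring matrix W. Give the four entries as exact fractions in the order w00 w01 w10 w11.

obs A: pose=(0,3,W) → sL=100/17, sR=100/17, mL=0, mR=-50/17
obs B: pose=(-4,8,S) → sL=200/41, sR=200/17, mL=4800/697, mR=-100/41
sensor matrix S = [[100/17, 100/17], [200/41, 200/17]]; det S = 480000/11849
solve [mL_A; mL_B] = S·[w00; w01] and [mR_A; mR_B] = S·[w10; w11]:
  w00 = -1, w01 = 1, w10 = -1/2, w11 = 0

-1 1 -1/2 0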